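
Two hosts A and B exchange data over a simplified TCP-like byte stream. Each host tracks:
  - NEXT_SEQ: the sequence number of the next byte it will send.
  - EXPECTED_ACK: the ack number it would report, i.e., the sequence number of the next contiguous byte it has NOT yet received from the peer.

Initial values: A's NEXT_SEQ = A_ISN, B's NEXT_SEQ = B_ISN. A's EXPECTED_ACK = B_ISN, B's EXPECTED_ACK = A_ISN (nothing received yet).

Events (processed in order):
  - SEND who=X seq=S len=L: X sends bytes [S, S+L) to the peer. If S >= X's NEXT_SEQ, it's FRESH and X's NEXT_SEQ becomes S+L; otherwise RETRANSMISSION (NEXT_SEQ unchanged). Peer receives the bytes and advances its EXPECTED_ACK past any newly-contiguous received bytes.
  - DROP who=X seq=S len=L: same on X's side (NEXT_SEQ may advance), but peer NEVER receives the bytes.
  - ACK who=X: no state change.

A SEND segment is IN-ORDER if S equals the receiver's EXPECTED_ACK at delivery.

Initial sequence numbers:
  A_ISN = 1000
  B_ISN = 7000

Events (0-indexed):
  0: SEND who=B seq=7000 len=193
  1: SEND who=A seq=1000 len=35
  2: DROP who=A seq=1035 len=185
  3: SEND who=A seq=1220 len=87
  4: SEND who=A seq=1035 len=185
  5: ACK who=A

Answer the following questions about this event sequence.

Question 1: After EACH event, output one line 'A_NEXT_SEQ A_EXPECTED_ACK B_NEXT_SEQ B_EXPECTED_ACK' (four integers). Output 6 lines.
1000 7193 7193 1000
1035 7193 7193 1035
1220 7193 7193 1035
1307 7193 7193 1035
1307 7193 7193 1307
1307 7193 7193 1307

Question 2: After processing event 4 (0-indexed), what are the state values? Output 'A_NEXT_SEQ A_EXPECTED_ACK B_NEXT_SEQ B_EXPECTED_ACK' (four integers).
After event 0: A_seq=1000 A_ack=7193 B_seq=7193 B_ack=1000
After event 1: A_seq=1035 A_ack=7193 B_seq=7193 B_ack=1035
After event 2: A_seq=1220 A_ack=7193 B_seq=7193 B_ack=1035
After event 3: A_seq=1307 A_ack=7193 B_seq=7193 B_ack=1035
After event 4: A_seq=1307 A_ack=7193 B_seq=7193 B_ack=1307

1307 7193 7193 1307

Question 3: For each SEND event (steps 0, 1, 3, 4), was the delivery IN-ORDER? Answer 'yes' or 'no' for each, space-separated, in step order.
Step 0: SEND seq=7000 -> in-order
Step 1: SEND seq=1000 -> in-order
Step 3: SEND seq=1220 -> out-of-order
Step 4: SEND seq=1035 -> in-order

Answer: yes yes no yes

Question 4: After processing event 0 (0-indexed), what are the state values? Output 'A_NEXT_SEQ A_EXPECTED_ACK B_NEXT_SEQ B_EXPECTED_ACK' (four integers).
After event 0: A_seq=1000 A_ack=7193 B_seq=7193 B_ack=1000

1000 7193 7193 1000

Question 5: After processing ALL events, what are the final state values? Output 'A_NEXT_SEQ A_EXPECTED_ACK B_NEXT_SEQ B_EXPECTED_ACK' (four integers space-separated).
Answer: 1307 7193 7193 1307

Derivation:
After event 0: A_seq=1000 A_ack=7193 B_seq=7193 B_ack=1000
After event 1: A_seq=1035 A_ack=7193 B_seq=7193 B_ack=1035
After event 2: A_seq=1220 A_ack=7193 B_seq=7193 B_ack=1035
After event 3: A_seq=1307 A_ack=7193 B_seq=7193 B_ack=1035
After event 4: A_seq=1307 A_ack=7193 B_seq=7193 B_ack=1307
After event 5: A_seq=1307 A_ack=7193 B_seq=7193 B_ack=1307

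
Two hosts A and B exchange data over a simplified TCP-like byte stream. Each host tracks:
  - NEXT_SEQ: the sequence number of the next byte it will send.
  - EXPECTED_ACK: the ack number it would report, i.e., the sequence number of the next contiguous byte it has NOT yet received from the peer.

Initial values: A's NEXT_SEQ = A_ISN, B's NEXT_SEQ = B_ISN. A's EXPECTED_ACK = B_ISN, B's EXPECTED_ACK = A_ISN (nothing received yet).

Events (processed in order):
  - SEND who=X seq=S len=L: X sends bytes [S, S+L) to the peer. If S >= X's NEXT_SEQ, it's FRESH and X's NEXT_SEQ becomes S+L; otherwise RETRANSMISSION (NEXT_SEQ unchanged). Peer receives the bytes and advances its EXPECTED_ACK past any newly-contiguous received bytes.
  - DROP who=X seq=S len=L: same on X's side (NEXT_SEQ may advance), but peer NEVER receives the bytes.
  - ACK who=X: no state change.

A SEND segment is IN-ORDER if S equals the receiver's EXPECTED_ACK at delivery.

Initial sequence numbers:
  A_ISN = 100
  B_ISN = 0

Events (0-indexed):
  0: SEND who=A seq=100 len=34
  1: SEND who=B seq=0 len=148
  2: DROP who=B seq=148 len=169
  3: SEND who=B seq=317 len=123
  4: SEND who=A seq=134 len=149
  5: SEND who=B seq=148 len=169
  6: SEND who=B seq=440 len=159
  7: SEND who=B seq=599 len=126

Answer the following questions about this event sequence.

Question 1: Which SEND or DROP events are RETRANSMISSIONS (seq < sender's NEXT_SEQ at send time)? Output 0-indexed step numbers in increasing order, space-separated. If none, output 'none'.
Answer: 5

Derivation:
Step 0: SEND seq=100 -> fresh
Step 1: SEND seq=0 -> fresh
Step 2: DROP seq=148 -> fresh
Step 3: SEND seq=317 -> fresh
Step 4: SEND seq=134 -> fresh
Step 5: SEND seq=148 -> retransmit
Step 6: SEND seq=440 -> fresh
Step 7: SEND seq=599 -> fresh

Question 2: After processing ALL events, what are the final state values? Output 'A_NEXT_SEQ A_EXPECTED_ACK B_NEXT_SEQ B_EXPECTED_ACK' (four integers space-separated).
After event 0: A_seq=134 A_ack=0 B_seq=0 B_ack=134
After event 1: A_seq=134 A_ack=148 B_seq=148 B_ack=134
After event 2: A_seq=134 A_ack=148 B_seq=317 B_ack=134
After event 3: A_seq=134 A_ack=148 B_seq=440 B_ack=134
After event 4: A_seq=283 A_ack=148 B_seq=440 B_ack=283
After event 5: A_seq=283 A_ack=440 B_seq=440 B_ack=283
After event 6: A_seq=283 A_ack=599 B_seq=599 B_ack=283
After event 7: A_seq=283 A_ack=725 B_seq=725 B_ack=283

Answer: 283 725 725 283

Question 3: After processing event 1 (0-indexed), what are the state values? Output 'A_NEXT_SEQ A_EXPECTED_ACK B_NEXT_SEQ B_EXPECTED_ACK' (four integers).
After event 0: A_seq=134 A_ack=0 B_seq=0 B_ack=134
After event 1: A_seq=134 A_ack=148 B_seq=148 B_ack=134

134 148 148 134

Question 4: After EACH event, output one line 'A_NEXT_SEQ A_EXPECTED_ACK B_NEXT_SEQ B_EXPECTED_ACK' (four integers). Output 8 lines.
134 0 0 134
134 148 148 134
134 148 317 134
134 148 440 134
283 148 440 283
283 440 440 283
283 599 599 283
283 725 725 283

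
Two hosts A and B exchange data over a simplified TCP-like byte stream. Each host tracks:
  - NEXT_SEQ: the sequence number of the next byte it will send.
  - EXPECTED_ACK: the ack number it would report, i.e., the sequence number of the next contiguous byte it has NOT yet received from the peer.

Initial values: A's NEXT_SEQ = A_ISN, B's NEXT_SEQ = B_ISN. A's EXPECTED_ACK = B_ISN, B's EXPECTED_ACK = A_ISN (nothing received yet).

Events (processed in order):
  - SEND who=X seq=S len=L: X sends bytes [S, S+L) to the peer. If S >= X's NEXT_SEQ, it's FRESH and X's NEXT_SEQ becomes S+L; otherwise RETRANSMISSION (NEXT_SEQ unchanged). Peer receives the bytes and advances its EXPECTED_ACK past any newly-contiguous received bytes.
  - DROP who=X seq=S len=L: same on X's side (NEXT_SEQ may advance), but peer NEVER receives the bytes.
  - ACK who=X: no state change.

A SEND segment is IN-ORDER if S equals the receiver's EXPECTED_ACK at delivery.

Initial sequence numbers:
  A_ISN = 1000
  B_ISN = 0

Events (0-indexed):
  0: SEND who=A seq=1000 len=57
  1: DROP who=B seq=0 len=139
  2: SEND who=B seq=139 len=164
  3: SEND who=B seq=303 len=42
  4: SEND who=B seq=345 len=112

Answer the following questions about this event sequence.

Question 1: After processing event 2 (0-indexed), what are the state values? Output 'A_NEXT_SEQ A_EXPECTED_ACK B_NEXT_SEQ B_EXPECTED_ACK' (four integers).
After event 0: A_seq=1057 A_ack=0 B_seq=0 B_ack=1057
After event 1: A_seq=1057 A_ack=0 B_seq=139 B_ack=1057
After event 2: A_seq=1057 A_ack=0 B_seq=303 B_ack=1057

1057 0 303 1057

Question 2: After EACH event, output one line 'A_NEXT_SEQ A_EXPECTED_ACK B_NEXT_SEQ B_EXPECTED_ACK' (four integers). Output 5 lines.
1057 0 0 1057
1057 0 139 1057
1057 0 303 1057
1057 0 345 1057
1057 0 457 1057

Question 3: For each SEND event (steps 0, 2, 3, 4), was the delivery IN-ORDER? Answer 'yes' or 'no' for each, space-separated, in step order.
Answer: yes no no no

Derivation:
Step 0: SEND seq=1000 -> in-order
Step 2: SEND seq=139 -> out-of-order
Step 3: SEND seq=303 -> out-of-order
Step 4: SEND seq=345 -> out-of-order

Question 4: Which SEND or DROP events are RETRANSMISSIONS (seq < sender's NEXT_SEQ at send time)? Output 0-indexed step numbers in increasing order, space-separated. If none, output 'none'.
Step 0: SEND seq=1000 -> fresh
Step 1: DROP seq=0 -> fresh
Step 2: SEND seq=139 -> fresh
Step 3: SEND seq=303 -> fresh
Step 4: SEND seq=345 -> fresh

Answer: none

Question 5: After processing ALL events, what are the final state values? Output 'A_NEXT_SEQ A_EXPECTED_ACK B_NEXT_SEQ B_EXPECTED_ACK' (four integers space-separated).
Answer: 1057 0 457 1057

Derivation:
After event 0: A_seq=1057 A_ack=0 B_seq=0 B_ack=1057
After event 1: A_seq=1057 A_ack=0 B_seq=139 B_ack=1057
After event 2: A_seq=1057 A_ack=0 B_seq=303 B_ack=1057
After event 3: A_seq=1057 A_ack=0 B_seq=345 B_ack=1057
After event 4: A_seq=1057 A_ack=0 B_seq=457 B_ack=1057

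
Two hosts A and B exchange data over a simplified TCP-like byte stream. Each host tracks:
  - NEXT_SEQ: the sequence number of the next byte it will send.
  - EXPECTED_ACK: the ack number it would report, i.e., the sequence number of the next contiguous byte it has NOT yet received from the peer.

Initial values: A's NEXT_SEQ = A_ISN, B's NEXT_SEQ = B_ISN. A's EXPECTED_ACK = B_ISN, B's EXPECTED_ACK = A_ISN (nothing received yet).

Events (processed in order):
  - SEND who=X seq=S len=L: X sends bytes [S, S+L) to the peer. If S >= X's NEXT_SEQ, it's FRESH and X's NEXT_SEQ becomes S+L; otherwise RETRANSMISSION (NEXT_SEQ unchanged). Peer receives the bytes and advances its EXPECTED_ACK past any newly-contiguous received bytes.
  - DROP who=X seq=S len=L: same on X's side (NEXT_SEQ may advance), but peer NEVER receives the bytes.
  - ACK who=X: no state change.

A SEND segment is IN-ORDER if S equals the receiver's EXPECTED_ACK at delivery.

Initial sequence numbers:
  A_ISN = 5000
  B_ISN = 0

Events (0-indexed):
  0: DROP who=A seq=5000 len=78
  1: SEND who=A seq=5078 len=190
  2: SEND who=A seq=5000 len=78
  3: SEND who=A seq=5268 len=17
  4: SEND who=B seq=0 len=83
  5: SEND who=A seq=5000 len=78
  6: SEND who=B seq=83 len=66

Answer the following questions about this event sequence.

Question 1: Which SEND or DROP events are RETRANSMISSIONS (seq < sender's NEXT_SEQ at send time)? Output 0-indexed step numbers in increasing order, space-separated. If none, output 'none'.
Step 0: DROP seq=5000 -> fresh
Step 1: SEND seq=5078 -> fresh
Step 2: SEND seq=5000 -> retransmit
Step 3: SEND seq=5268 -> fresh
Step 4: SEND seq=0 -> fresh
Step 5: SEND seq=5000 -> retransmit
Step 6: SEND seq=83 -> fresh

Answer: 2 5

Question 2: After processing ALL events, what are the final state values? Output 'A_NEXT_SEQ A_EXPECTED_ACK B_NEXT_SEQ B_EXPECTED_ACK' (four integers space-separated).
After event 0: A_seq=5078 A_ack=0 B_seq=0 B_ack=5000
After event 1: A_seq=5268 A_ack=0 B_seq=0 B_ack=5000
After event 2: A_seq=5268 A_ack=0 B_seq=0 B_ack=5268
After event 3: A_seq=5285 A_ack=0 B_seq=0 B_ack=5285
After event 4: A_seq=5285 A_ack=83 B_seq=83 B_ack=5285
After event 5: A_seq=5285 A_ack=83 B_seq=83 B_ack=5285
After event 6: A_seq=5285 A_ack=149 B_seq=149 B_ack=5285

Answer: 5285 149 149 5285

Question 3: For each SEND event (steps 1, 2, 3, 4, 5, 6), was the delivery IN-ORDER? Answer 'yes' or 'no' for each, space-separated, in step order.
Answer: no yes yes yes no yes

Derivation:
Step 1: SEND seq=5078 -> out-of-order
Step 2: SEND seq=5000 -> in-order
Step 3: SEND seq=5268 -> in-order
Step 4: SEND seq=0 -> in-order
Step 5: SEND seq=5000 -> out-of-order
Step 6: SEND seq=83 -> in-order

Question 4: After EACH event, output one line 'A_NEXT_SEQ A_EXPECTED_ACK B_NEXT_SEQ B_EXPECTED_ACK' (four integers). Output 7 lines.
5078 0 0 5000
5268 0 0 5000
5268 0 0 5268
5285 0 0 5285
5285 83 83 5285
5285 83 83 5285
5285 149 149 5285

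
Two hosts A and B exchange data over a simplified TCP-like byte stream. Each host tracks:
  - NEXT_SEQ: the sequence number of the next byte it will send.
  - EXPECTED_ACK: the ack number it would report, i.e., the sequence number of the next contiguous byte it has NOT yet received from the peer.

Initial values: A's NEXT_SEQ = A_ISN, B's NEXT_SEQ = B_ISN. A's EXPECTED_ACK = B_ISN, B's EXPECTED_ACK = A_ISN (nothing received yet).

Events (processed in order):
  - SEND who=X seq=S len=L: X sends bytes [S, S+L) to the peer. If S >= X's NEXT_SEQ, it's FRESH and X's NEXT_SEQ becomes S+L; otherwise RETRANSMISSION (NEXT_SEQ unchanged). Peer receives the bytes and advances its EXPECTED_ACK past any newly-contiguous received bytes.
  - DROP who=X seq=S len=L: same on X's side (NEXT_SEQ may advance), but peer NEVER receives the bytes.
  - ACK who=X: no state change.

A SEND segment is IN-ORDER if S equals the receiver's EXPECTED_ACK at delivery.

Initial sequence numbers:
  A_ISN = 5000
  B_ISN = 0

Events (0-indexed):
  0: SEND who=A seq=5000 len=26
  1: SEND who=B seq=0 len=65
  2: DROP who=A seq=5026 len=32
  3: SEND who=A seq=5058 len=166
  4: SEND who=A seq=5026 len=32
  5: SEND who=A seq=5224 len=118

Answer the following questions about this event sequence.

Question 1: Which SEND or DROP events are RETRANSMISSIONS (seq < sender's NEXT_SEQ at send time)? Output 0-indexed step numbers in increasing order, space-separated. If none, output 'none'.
Answer: 4

Derivation:
Step 0: SEND seq=5000 -> fresh
Step 1: SEND seq=0 -> fresh
Step 2: DROP seq=5026 -> fresh
Step 3: SEND seq=5058 -> fresh
Step 4: SEND seq=5026 -> retransmit
Step 5: SEND seq=5224 -> fresh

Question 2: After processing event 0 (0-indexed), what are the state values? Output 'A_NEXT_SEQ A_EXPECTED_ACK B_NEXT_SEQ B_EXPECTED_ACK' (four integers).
After event 0: A_seq=5026 A_ack=0 B_seq=0 B_ack=5026

5026 0 0 5026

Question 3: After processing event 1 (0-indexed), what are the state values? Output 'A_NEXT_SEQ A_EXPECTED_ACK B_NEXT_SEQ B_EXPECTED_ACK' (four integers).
After event 0: A_seq=5026 A_ack=0 B_seq=0 B_ack=5026
After event 1: A_seq=5026 A_ack=65 B_seq=65 B_ack=5026

5026 65 65 5026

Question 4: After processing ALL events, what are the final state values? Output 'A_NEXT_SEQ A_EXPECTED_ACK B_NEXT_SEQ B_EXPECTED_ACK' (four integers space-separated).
After event 0: A_seq=5026 A_ack=0 B_seq=0 B_ack=5026
After event 1: A_seq=5026 A_ack=65 B_seq=65 B_ack=5026
After event 2: A_seq=5058 A_ack=65 B_seq=65 B_ack=5026
After event 3: A_seq=5224 A_ack=65 B_seq=65 B_ack=5026
After event 4: A_seq=5224 A_ack=65 B_seq=65 B_ack=5224
After event 5: A_seq=5342 A_ack=65 B_seq=65 B_ack=5342

Answer: 5342 65 65 5342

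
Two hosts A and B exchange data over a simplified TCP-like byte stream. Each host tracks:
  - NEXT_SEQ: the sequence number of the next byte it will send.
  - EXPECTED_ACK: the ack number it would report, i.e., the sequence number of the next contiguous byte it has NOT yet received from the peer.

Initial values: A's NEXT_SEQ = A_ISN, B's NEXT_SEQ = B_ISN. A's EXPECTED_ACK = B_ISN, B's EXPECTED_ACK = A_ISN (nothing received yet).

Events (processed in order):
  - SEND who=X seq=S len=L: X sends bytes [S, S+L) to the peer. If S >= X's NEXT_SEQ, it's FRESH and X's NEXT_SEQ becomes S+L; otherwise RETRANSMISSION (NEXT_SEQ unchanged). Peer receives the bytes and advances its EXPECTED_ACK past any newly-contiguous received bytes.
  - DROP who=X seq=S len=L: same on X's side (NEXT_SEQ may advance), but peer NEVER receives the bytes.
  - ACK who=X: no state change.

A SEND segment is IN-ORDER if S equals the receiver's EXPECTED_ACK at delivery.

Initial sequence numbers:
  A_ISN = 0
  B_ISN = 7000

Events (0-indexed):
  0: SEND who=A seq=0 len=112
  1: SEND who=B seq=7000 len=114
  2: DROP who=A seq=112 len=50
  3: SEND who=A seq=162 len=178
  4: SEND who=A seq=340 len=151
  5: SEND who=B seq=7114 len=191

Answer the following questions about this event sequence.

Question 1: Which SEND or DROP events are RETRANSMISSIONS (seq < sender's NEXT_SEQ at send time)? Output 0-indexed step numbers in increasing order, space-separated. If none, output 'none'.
Step 0: SEND seq=0 -> fresh
Step 1: SEND seq=7000 -> fresh
Step 2: DROP seq=112 -> fresh
Step 3: SEND seq=162 -> fresh
Step 4: SEND seq=340 -> fresh
Step 5: SEND seq=7114 -> fresh

Answer: none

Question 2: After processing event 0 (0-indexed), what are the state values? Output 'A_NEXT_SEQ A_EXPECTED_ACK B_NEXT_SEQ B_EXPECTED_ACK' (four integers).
After event 0: A_seq=112 A_ack=7000 B_seq=7000 B_ack=112

112 7000 7000 112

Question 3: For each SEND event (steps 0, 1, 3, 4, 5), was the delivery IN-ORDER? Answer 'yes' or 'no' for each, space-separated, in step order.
Step 0: SEND seq=0 -> in-order
Step 1: SEND seq=7000 -> in-order
Step 3: SEND seq=162 -> out-of-order
Step 4: SEND seq=340 -> out-of-order
Step 5: SEND seq=7114 -> in-order

Answer: yes yes no no yes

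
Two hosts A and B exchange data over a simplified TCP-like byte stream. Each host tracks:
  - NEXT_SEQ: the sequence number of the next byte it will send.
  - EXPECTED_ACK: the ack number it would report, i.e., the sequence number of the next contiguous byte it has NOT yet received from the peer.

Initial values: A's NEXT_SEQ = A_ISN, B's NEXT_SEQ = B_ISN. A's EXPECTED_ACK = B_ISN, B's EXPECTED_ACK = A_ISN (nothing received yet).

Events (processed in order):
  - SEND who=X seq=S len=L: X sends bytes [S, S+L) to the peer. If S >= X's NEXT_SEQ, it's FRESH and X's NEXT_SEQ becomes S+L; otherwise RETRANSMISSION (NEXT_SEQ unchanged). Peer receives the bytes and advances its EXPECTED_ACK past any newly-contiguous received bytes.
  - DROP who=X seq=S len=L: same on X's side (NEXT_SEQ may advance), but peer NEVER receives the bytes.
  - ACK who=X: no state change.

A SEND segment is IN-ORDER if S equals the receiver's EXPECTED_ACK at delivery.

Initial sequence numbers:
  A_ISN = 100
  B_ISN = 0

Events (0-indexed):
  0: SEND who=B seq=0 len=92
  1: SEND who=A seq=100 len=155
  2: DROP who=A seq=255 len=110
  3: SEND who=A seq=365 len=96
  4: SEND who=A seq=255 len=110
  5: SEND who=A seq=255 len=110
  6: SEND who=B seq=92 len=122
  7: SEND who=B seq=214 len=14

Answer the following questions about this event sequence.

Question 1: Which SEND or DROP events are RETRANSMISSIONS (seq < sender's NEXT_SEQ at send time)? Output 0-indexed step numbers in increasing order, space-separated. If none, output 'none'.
Answer: 4 5

Derivation:
Step 0: SEND seq=0 -> fresh
Step 1: SEND seq=100 -> fresh
Step 2: DROP seq=255 -> fresh
Step 3: SEND seq=365 -> fresh
Step 4: SEND seq=255 -> retransmit
Step 5: SEND seq=255 -> retransmit
Step 6: SEND seq=92 -> fresh
Step 7: SEND seq=214 -> fresh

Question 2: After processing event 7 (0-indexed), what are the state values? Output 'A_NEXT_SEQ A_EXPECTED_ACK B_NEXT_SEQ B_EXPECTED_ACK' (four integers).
After event 0: A_seq=100 A_ack=92 B_seq=92 B_ack=100
After event 1: A_seq=255 A_ack=92 B_seq=92 B_ack=255
After event 2: A_seq=365 A_ack=92 B_seq=92 B_ack=255
After event 3: A_seq=461 A_ack=92 B_seq=92 B_ack=255
After event 4: A_seq=461 A_ack=92 B_seq=92 B_ack=461
After event 5: A_seq=461 A_ack=92 B_seq=92 B_ack=461
After event 6: A_seq=461 A_ack=214 B_seq=214 B_ack=461
After event 7: A_seq=461 A_ack=228 B_seq=228 B_ack=461

461 228 228 461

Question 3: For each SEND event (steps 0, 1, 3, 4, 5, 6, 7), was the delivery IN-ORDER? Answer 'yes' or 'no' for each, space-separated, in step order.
Step 0: SEND seq=0 -> in-order
Step 1: SEND seq=100 -> in-order
Step 3: SEND seq=365 -> out-of-order
Step 4: SEND seq=255 -> in-order
Step 5: SEND seq=255 -> out-of-order
Step 6: SEND seq=92 -> in-order
Step 7: SEND seq=214 -> in-order

Answer: yes yes no yes no yes yes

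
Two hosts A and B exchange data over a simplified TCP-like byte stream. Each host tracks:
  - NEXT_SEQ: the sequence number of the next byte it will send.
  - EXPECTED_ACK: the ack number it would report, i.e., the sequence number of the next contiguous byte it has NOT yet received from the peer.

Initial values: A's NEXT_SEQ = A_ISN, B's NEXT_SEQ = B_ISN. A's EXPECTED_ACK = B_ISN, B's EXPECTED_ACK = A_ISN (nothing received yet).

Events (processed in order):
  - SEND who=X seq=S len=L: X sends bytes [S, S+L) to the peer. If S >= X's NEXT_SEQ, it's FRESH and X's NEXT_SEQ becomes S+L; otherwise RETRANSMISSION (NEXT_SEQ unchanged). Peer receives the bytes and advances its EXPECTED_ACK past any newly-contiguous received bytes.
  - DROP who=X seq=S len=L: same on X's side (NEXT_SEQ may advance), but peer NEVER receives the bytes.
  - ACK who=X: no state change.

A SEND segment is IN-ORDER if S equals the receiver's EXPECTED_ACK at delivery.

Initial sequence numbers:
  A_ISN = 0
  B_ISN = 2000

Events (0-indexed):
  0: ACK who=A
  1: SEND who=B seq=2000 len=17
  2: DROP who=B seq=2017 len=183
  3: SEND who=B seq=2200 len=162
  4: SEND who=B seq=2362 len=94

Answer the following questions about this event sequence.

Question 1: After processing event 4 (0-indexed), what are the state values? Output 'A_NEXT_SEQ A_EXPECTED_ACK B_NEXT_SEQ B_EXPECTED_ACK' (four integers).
After event 0: A_seq=0 A_ack=2000 B_seq=2000 B_ack=0
After event 1: A_seq=0 A_ack=2017 B_seq=2017 B_ack=0
After event 2: A_seq=0 A_ack=2017 B_seq=2200 B_ack=0
After event 3: A_seq=0 A_ack=2017 B_seq=2362 B_ack=0
After event 4: A_seq=0 A_ack=2017 B_seq=2456 B_ack=0

0 2017 2456 0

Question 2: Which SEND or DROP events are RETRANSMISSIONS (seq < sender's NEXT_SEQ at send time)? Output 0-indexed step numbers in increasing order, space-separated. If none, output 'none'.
Answer: none

Derivation:
Step 1: SEND seq=2000 -> fresh
Step 2: DROP seq=2017 -> fresh
Step 3: SEND seq=2200 -> fresh
Step 4: SEND seq=2362 -> fresh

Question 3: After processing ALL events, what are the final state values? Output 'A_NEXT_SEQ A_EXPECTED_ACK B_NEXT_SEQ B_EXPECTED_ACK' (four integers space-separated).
Answer: 0 2017 2456 0

Derivation:
After event 0: A_seq=0 A_ack=2000 B_seq=2000 B_ack=0
After event 1: A_seq=0 A_ack=2017 B_seq=2017 B_ack=0
After event 2: A_seq=0 A_ack=2017 B_seq=2200 B_ack=0
After event 3: A_seq=0 A_ack=2017 B_seq=2362 B_ack=0
After event 4: A_seq=0 A_ack=2017 B_seq=2456 B_ack=0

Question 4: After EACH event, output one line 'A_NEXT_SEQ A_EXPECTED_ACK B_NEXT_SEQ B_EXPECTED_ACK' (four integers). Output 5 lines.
0 2000 2000 0
0 2017 2017 0
0 2017 2200 0
0 2017 2362 0
0 2017 2456 0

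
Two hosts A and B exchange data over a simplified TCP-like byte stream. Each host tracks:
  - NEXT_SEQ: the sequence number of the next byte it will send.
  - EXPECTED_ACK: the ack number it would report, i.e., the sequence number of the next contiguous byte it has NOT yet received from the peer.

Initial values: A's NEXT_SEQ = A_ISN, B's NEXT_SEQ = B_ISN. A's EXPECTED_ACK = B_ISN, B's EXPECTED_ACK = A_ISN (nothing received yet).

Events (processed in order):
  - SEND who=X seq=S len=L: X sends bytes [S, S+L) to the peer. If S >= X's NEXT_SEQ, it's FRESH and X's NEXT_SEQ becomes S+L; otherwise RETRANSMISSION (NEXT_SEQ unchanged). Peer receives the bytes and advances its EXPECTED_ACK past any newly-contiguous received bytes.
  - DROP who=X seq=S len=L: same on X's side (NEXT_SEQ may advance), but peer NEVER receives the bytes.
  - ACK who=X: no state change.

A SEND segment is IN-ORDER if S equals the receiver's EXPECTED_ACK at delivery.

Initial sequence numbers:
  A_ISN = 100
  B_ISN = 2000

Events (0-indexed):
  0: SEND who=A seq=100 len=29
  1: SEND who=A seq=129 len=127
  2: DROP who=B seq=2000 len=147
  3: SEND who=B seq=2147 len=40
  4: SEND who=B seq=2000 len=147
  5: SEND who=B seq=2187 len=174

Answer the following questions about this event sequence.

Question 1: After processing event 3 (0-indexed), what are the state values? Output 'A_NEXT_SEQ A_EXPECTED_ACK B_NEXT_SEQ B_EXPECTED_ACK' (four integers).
After event 0: A_seq=129 A_ack=2000 B_seq=2000 B_ack=129
After event 1: A_seq=256 A_ack=2000 B_seq=2000 B_ack=256
After event 2: A_seq=256 A_ack=2000 B_seq=2147 B_ack=256
After event 3: A_seq=256 A_ack=2000 B_seq=2187 B_ack=256

256 2000 2187 256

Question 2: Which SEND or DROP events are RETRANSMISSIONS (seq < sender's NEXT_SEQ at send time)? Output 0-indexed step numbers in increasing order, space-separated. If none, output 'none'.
Step 0: SEND seq=100 -> fresh
Step 1: SEND seq=129 -> fresh
Step 2: DROP seq=2000 -> fresh
Step 3: SEND seq=2147 -> fresh
Step 4: SEND seq=2000 -> retransmit
Step 5: SEND seq=2187 -> fresh

Answer: 4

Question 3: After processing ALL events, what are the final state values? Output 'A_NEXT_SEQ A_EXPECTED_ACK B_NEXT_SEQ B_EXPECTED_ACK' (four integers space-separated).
Answer: 256 2361 2361 256

Derivation:
After event 0: A_seq=129 A_ack=2000 B_seq=2000 B_ack=129
After event 1: A_seq=256 A_ack=2000 B_seq=2000 B_ack=256
After event 2: A_seq=256 A_ack=2000 B_seq=2147 B_ack=256
After event 3: A_seq=256 A_ack=2000 B_seq=2187 B_ack=256
After event 4: A_seq=256 A_ack=2187 B_seq=2187 B_ack=256
After event 5: A_seq=256 A_ack=2361 B_seq=2361 B_ack=256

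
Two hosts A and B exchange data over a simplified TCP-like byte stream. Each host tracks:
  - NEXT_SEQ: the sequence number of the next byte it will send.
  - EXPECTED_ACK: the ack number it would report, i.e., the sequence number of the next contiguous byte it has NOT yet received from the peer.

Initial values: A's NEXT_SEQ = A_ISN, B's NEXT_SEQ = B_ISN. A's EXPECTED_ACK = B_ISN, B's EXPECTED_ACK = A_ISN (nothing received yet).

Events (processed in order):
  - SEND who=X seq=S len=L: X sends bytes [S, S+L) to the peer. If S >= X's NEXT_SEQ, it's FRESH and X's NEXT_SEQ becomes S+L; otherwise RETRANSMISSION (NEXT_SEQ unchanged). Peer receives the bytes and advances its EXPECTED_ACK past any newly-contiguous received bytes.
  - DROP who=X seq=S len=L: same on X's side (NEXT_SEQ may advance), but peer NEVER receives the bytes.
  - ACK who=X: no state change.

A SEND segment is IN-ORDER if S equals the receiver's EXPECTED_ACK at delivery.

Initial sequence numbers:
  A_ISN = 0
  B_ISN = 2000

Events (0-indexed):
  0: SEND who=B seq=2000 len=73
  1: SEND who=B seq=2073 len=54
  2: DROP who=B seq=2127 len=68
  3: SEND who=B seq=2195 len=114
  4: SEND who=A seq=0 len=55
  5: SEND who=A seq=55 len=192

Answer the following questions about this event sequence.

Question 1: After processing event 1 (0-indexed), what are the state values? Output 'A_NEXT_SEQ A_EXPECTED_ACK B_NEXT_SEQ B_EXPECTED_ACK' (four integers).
After event 0: A_seq=0 A_ack=2073 B_seq=2073 B_ack=0
After event 1: A_seq=0 A_ack=2127 B_seq=2127 B_ack=0

0 2127 2127 0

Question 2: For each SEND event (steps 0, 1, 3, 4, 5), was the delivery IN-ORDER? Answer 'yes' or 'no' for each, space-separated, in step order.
Answer: yes yes no yes yes

Derivation:
Step 0: SEND seq=2000 -> in-order
Step 1: SEND seq=2073 -> in-order
Step 3: SEND seq=2195 -> out-of-order
Step 4: SEND seq=0 -> in-order
Step 5: SEND seq=55 -> in-order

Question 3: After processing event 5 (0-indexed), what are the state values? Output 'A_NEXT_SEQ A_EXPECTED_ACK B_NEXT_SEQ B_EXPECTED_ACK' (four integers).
After event 0: A_seq=0 A_ack=2073 B_seq=2073 B_ack=0
After event 1: A_seq=0 A_ack=2127 B_seq=2127 B_ack=0
After event 2: A_seq=0 A_ack=2127 B_seq=2195 B_ack=0
After event 3: A_seq=0 A_ack=2127 B_seq=2309 B_ack=0
After event 4: A_seq=55 A_ack=2127 B_seq=2309 B_ack=55
After event 5: A_seq=247 A_ack=2127 B_seq=2309 B_ack=247

247 2127 2309 247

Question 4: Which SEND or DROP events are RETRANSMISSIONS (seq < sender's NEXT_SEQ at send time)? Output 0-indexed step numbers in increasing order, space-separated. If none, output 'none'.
Step 0: SEND seq=2000 -> fresh
Step 1: SEND seq=2073 -> fresh
Step 2: DROP seq=2127 -> fresh
Step 3: SEND seq=2195 -> fresh
Step 4: SEND seq=0 -> fresh
Step 5: SEND seq=55 -> fresh

Answer: none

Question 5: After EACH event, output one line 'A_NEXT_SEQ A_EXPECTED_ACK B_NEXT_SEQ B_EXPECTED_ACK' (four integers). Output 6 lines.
0 2073 2073 0
0 2127 2127 0
0 2127 2195 0
0 2127 2309 0
55 2127 2309 55
247 2127 2309 247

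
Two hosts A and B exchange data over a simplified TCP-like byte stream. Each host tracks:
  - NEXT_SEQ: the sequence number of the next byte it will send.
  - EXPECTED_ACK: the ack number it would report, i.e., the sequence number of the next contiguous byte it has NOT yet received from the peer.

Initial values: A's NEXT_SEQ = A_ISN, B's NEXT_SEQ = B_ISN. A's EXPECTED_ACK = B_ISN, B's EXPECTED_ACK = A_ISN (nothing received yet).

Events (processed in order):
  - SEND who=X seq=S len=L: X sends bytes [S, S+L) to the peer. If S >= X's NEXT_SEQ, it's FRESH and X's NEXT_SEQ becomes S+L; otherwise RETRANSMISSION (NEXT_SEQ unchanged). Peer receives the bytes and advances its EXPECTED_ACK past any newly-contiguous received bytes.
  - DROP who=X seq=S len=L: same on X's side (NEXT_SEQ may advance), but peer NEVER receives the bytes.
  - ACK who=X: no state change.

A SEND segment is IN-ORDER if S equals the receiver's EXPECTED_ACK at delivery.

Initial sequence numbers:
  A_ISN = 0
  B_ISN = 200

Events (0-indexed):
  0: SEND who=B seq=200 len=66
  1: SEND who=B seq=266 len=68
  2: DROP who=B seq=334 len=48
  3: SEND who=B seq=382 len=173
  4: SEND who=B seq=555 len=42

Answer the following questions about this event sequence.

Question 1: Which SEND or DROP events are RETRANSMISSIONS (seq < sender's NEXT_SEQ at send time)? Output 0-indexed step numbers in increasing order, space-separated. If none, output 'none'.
Step 0: SEND seq=200 -> fresh
Step 1: SEND seq=266 -> fresh
Step 2: DROP seq=334 -> fresh
Step 3: SEND seq=382 -> fresh
Step 4: SEND seq=555 -> fresh

Answer: none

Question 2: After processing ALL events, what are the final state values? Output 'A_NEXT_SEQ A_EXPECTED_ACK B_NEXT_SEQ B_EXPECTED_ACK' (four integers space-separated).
After event 0: A_seq=0 A_ack=266 B_seq=266 B_ack=0
After event 1: A_seq=0 A_ack=334 B_seq=334 B_ack=0
After event 2: A_seq=0 A_ack=334 B_seq=382 B_ack=0
After event 3: A_seq=0 A_ack=334 B_seq=555 B_ack=0
After event 4: A_seq=0 A_ack=334 B_seq=597 B_ack=0

Answer: 0 334 597 0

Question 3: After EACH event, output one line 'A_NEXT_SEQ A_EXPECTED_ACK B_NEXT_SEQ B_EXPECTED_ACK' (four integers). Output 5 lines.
0 266 266 0
0 334 334 0
0 334 382 0
0 334 555 0
0 334 597 0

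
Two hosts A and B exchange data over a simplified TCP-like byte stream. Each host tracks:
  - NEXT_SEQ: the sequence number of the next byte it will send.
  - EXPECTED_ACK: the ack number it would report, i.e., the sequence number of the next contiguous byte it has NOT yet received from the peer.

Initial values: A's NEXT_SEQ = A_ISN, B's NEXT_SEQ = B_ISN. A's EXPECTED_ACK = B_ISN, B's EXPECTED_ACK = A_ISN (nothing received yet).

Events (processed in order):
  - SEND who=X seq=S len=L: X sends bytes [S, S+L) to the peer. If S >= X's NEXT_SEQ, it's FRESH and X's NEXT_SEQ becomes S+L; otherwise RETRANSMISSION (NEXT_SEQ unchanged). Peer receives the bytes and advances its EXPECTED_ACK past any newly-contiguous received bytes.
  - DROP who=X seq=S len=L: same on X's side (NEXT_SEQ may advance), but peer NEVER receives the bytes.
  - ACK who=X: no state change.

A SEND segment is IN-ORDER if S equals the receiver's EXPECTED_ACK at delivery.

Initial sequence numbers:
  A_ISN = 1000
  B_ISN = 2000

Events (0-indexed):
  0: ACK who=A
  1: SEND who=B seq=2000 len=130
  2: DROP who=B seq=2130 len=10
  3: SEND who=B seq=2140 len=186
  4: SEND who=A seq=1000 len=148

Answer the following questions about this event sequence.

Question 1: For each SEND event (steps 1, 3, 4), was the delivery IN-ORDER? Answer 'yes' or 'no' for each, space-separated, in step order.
Step 1: SEND seq=2000 -> in-order
Step 3: SEND seq=2140 -> out-of-order
Step 4: SEND seq=1000 -> in-order

Answer: yes no yes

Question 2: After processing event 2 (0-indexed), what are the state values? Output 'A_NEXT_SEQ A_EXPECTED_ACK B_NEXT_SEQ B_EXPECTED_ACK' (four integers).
After event 0: A_seq=1000 A_ack=2000 B_seq=2000 B_ack=1000
After event 1: A_seq=1000 A_ack=2130 B_seq=2130 B_ack=1000
After event 2: A_seq=1000 A_ack=2130 B_seq=2140 B_ack=1000

1000 2130 2140 1000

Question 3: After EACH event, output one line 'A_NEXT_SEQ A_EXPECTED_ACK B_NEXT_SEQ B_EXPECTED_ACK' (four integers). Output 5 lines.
1000 2000 2000 1000
1000 2130 2130 1000
1000 2130 2140 1000
1000 2130 2326 1000
1148 2130 2326 1148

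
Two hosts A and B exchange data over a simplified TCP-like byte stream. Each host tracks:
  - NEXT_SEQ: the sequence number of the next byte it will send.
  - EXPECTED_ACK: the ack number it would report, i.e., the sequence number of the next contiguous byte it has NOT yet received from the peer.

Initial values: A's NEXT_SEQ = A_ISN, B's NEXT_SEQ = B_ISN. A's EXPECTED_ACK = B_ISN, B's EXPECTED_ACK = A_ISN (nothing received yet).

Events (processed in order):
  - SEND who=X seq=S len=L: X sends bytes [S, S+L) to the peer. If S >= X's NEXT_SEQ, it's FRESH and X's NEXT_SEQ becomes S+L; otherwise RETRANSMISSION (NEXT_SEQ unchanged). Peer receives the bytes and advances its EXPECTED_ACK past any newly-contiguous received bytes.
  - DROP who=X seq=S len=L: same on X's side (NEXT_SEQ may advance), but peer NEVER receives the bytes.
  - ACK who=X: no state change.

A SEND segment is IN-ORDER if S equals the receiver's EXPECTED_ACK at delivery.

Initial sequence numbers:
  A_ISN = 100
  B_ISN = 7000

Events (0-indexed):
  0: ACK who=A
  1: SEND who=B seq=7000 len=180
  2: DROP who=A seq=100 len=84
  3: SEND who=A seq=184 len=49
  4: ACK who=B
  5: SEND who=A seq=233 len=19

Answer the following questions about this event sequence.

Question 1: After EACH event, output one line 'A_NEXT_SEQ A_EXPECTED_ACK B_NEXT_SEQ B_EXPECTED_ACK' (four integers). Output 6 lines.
100 7000 7000 100
100 7180 7180 100
184 7180 7180 100
233 7180 7180 100
233 7180 7180 100
252 7180 7180 100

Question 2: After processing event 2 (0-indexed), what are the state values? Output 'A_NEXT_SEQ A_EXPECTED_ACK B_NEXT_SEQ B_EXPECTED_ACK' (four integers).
After event 0: A_seq=100 A_ack=7000 B_seq=7000 B_ack=100
After event 1: A_seq=100 A_ack=7180 B_seq=7180 B_ack=100
After event 2: A_seq=184 A_ack=7180 B_seq=7180 B_ack=100

184 7180 7180 100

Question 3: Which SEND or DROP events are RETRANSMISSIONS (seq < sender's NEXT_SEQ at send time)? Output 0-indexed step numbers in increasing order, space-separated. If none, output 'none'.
Step 1: SEND seq=7000 -> fresh
Step 2: DROP seq=100 -> fresh
Step 3: SEND seq=184 -> fresh
Step 5: SEND seq=233 -> fresh

Answer: none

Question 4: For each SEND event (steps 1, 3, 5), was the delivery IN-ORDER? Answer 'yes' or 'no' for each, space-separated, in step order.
Step 1: SEND seq=7000 -> in-order
Step 3: SEND seq=184 -> out-of-order
Step 5: SEND seq=233 -> out-of-order

Answer: yes no no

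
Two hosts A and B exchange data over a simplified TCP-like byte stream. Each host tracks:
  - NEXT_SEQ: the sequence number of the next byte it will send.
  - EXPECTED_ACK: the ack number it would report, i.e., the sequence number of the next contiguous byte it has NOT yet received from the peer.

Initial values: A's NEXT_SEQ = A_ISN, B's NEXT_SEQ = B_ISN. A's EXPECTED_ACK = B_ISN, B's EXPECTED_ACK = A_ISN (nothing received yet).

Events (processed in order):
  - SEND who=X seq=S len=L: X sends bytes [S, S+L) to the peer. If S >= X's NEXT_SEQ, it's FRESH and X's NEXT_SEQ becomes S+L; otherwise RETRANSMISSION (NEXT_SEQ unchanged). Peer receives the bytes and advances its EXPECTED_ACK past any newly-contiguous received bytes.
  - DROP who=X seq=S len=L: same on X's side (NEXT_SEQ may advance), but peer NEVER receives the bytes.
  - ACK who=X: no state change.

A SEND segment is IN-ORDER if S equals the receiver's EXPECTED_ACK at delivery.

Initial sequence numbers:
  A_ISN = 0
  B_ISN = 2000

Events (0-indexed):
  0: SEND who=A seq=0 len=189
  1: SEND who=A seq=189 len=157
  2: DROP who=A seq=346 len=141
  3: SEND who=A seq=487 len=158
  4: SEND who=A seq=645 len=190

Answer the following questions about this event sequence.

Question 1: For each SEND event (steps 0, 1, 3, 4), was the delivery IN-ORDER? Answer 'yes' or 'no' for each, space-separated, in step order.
Answer: yes yes no no

Derivation:
Step 0: SEND seq=0 -> in-order
Step 1: SEND seq=189 -> in-order
Step 3: SEND seq=487 -> out-of-order
Step 4: SEND seq=645 -> out-of-order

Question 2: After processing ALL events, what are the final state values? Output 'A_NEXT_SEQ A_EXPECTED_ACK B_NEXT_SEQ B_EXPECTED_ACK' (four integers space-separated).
Answer: 835 2000 2000 346

Derivation:
After event 0: A_seq=189 A_ack=2000 B_seq=2000 B_ack=189
After event 1: A_seq=346 A_ack=2000 B_seq=2000 B_ack=346
After event 2: A_seq=487 A_ack=2000 B_seq=2000 B_ack=346
After event 3: A_seq=645 A_ack=2000 B_seq=2000 B_ack=346
After event 4: A_seq=835 A_ack=2000 B_seq=2000 B_ack=346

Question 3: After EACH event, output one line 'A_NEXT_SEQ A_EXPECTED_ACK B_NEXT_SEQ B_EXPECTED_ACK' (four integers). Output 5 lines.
189 2000 2000 189
346 2000 2000 346
487 2000 2000 346
645 2000 2000 346
835 2000 2000 346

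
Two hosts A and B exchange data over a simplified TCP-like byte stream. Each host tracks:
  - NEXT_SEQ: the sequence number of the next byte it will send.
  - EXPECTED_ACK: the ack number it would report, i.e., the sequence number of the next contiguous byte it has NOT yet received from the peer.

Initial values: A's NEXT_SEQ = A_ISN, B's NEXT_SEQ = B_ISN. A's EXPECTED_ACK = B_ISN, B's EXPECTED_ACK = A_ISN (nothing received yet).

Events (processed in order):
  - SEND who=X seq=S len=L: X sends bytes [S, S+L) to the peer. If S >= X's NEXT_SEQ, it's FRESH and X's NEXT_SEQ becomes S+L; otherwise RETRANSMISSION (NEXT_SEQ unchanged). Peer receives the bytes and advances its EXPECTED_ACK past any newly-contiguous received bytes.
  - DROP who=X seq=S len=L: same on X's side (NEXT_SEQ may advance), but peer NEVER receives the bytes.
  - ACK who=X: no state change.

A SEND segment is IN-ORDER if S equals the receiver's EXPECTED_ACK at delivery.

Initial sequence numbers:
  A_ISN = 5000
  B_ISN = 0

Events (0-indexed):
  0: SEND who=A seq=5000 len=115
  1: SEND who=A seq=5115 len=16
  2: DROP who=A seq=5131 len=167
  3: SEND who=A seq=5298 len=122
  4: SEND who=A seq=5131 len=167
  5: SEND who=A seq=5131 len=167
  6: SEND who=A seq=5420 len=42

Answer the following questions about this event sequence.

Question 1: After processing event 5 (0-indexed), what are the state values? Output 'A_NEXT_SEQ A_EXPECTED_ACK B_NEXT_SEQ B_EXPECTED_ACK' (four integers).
After event 0: A_seq=5115 A_ack=0 B_seq=0 B_ack=5115
After event 1: A_seq=5131 A_ack=0 B_seq=0 B_ack=5131
After event 2: A_seq=5298 A_ack=0 B_seq=0 B_ack=5131
After event 3: A_seq=5420 A_ack=0 B_seq=0 B_ack=5131
After event 4: A_seq=5420 A_ack=0 B_seq=0 B_ack=5420
After event 5: A_seq=5420 A_ack=0 B_seq=0 B_ack=5420

5420 0 0 5420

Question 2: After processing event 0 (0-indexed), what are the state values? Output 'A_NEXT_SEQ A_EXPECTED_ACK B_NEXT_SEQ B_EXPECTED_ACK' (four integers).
After event 0: A_seq=5115 A_ack=0 B_seq=0 B_ack=5115

5115 0 0 5115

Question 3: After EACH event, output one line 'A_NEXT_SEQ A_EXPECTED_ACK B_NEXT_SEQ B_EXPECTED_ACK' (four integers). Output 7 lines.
5115 0 0 5115
5131 0 0 5131
5298 0 0 5131
5420 0 0 5131
5420 0 0 5420
5420 0 0 5420
5462 0 0 5462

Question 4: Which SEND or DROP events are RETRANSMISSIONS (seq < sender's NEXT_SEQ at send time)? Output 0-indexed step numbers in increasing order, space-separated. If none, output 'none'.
Step 0: SEND seq=5000 -> fresh
Step 1: SEND seq=5115 -> fresh
Step 2: DROP seq=5131 -> fresh
Step 3: SEND seq=5298 -> fresh
Step 4: SEND seq=5131 -> retransmit
Step 5: SEND seq=5131 -> retransmit
Step 6: SEND seq=5420 -> fresh

Answer: 4 5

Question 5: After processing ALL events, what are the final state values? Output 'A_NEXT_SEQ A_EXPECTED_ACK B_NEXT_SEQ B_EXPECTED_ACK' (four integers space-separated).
Answer: 5462 0 0 5462

Derivation:
After event 0: A_seq=5115 A_ack=0 B_seq=0 B_ack=5115
After event 1: A_seq=5131 A_ack=0 B_seq=0 B_ack=5131
After event 2: A_seq=5298 A_ack=0 B_seq=0 B_ack=5131
After event 3: A_seq=5420 A_ack=0 B_seq=0 B_ack=5131
After event 4: A_seq=5420 A_ack=0 B_seq=0 B_ack=5420
After event 5: A_seq=5420 A_ack=0 B_seq=0 B_ack=5420
After event 6: A_seq=5462 A_ack=0 B_seq=0 B_ack=5462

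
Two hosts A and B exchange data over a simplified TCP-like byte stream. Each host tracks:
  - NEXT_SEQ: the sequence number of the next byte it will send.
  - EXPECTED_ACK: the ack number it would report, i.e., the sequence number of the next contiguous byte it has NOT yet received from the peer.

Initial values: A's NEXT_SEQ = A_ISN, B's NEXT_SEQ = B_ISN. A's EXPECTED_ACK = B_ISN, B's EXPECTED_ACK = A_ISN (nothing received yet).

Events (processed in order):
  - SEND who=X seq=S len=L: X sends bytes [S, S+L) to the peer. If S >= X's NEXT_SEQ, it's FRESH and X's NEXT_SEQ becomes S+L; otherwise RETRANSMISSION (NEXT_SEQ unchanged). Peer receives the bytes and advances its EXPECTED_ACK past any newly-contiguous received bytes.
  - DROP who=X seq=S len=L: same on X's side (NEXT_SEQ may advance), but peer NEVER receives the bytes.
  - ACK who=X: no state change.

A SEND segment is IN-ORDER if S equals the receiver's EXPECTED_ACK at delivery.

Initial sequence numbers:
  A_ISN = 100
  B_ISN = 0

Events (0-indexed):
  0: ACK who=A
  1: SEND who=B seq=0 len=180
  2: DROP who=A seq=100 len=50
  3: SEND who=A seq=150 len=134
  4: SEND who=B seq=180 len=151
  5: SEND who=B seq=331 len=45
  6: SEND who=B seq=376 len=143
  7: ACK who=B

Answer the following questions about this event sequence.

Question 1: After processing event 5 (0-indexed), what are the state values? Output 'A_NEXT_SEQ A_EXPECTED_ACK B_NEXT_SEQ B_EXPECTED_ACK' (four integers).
After event 0: A_seq=100 A_ack=0 B_seq=0 B_ack=100
After event 1: A_seq=100 A_ack=180 B_seq=180 B_ack=100
After event 2: A_seq=150 A_ack=180 B_seq=180 B_ack=100
After event 3: A_seq=284 A_ack=180 B_seq=180 B_ack=100
After event 4: A_seq=284 A_ack=331 B_seq=331 B_ack=100
After event 5: A_seq=284 A_ack=376 B_seq=376 B_ack=100

284 376 376 100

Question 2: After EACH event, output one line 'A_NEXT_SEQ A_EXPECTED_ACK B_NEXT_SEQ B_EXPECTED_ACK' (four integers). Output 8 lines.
100 0 0 100
100 180 180 100
150 180 180 100
284 180 180 100
284 331 331 100
284 376 376 100
284 519 519 100
284 519 519 100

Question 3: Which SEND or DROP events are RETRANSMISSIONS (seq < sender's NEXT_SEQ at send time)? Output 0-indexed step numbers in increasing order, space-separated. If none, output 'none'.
Step 1: SEND seq=0 -> fresh
Step 2: DROP seq=100 -> fresh
Step 3: SEND seq=150 -> fresh
Step 4: SEND seq=180 -> fresh
Step 5: SEND seq=331 -> fresh
Step 6: SEND seq=376 -> fresh

Answer: none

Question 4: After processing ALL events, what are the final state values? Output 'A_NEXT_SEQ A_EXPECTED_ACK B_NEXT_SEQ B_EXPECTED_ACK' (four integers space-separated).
After event 0: A_seq=100 A_ack=0 B_seq=0 B_ack=100
After event 1: A_seq=100 A_ack=180 B_seq=180 B_ack=100
After event 2: A_seq=150 A_ack=180 B_seq=180 B_ack=100
After event 3: A_seq=284 A_ack=180 B_seq=180 B_ack=100
After event 4: A_seq=284 A_ack=331 B_seq=331 B_ack=100
After event 5: A_seq=284 A_ack=376 B_seq=376 B_ack=100
After event 6: A_seq=284 A_ack=519 B_seq=519 B_ack=100
After event 7: A_seq=284 A_ack=519 B_seq=519 B_ack=100

Answer: 284 519 519 100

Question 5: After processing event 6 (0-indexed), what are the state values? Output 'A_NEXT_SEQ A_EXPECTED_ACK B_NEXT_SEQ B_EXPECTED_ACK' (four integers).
After event 0: A_seq=100 A_ack=0 B_seq=0 B_ack=100
After event 1: A_seq=100 A_ack=180 B_seq=180 B_ack=100
After event 2: A_seq=150 A_ack=180 B_seq=180 B_ack=100
After event 3: A_seq=284 A_ack=180 B_seq=180 B_ack=100
After event 4: A_seq=284 A_ack=331 B_seq=331 B_ack=100
After event 5: A_seq=284 A_ack=376 B_seq=376 B_ack=100
After event 6: A_seq=284 A_ack=519 B_seq=519 B_ack=100

284 519 519 100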